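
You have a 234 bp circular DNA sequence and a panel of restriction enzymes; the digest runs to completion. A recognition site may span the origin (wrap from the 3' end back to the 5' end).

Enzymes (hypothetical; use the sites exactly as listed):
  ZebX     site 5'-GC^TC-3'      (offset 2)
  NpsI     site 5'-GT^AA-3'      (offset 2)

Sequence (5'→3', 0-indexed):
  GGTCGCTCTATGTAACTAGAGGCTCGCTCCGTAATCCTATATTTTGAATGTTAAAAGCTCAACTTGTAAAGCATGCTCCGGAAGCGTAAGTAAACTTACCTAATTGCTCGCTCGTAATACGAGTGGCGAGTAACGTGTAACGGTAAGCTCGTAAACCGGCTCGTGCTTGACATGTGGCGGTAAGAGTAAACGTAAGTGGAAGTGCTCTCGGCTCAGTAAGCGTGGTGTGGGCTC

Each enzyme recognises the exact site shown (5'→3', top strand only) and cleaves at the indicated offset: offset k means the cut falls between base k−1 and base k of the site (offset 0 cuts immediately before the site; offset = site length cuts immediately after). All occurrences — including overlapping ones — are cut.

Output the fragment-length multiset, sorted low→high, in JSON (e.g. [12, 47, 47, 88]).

[4,4,4,4,4,4,5,5,6,6,6,7,7,7,8,8,9,9,10,11,12,15,16,16,21,26]

Scan for sites:
  ZebX (GCTC, off=2): starts [4, 21, 25, 56, 74, 105, 109, 146, 158, 203, 210, 230] → cuts [6, 23, 27, 58, 76, 107, 111, 148, 160, 205, 212, 232]
  NpsI (GTAA, off=2): starts [11, 30, 65, 85, 89, 113, 129, 136, 142, 150, 179, 185, 191, 215] → cuts [13, 32, 67, 87, 91, 115, 131, 138, 144, 152, 181, 187, 193, 217]

Pooled cuts: [6, 13, 23, 27, 32, 58, 67, 76, 87, 91, 107, 111, 115, 131, 138, 144, 148, 152, 160, 181, 187, 193, 205, 212, 217, 232]

Fragment lengths:
  6→13: 7 bp
  13→23: 10 bp
  23→27: 4 bp
  27→32: 5 bp
  32→58: 26 bp
  58→67: 9 bp
  67→76: 9 bp
  76→87: 11 bp
  87→91: 4 bp
  91→107: 16 bp
  107→111: 4 bp
  111→115: 4 bp
  115→131: 16 bp
  131→138: 7 bp
  138→144: 6 bp
  144→148: 4 bp
  148→152: 4 bp
  152→160: 8 bp
  160→181: 21 bp
  181→187: 6 bp
  187→193: 6 bp
  193→205: 12 bp
  205→212: 7 bp
  212→217: 5 bp
  217→232: 15 bp
  232→6 (wrap): 234-232+6 = 8 bp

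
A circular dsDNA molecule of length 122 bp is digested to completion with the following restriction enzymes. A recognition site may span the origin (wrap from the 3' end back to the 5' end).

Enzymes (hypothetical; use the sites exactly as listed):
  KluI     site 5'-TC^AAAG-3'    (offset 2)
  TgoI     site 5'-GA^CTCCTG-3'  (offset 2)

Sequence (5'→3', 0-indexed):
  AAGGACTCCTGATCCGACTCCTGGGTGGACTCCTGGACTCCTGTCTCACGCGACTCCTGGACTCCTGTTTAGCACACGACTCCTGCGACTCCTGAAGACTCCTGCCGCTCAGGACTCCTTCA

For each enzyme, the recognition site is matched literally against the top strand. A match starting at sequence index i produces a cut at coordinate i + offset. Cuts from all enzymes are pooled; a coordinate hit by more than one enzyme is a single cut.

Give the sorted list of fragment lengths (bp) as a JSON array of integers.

[6,8,8,9,10,12,12,16,18,23]

Per-enzyme occurrences:
  KluI (TCAAAG, off=2): starts [119] → cuts [121]
  TgoI (GACTCCTG, off=2): starts [3, 15, 27, 35, 51, 59, 77, 86, 96] → cuts [5, 17, 29, 37, 53, 61, 79, 88, 98]

All cut coordinates (distinct, sorted): [5, 17, 29, 37, 53, 61, 79, 88, 98, 121]

Fragments:
  5→17: 12 bp
  17→29: 12 bp
  29→37: 8 bp
  37→53: 16 bp
  53→61: 8 bp
  61→79: 18 bp
  79→88: 9 bp
  88→98: 10 bp
  98→121: 23 bp
  121→5 (wrap): 122-121+5 = 6 bp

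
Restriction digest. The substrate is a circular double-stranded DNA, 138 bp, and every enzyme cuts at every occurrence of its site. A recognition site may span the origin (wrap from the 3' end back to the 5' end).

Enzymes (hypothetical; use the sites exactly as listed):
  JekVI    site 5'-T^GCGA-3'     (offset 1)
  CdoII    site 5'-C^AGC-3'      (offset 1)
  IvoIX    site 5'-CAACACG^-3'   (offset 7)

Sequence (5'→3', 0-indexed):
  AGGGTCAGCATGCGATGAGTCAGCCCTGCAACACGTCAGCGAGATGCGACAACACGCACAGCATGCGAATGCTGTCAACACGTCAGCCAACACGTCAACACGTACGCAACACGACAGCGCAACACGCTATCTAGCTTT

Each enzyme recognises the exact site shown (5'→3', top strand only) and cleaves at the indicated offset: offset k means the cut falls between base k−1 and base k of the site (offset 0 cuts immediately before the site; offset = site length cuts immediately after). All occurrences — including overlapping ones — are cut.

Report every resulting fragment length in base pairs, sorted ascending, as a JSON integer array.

Per-enzyme occurrences:
  JekVI TGCGA/1: at [10, 44, 63] ⇒ [11, 45, 64]
  CdoII CAGC/1: at [5, 20, 36, 58, 83, 114] ⇒ [6, 21, 37, 59, 84, 115]
  IvoIX CAACACG/7: at [28, 49, 75, 87, 95, 106, 119] ⇒ [35, 56, 82, 94, 102, 113, 126]

All cut coordinates (distinct, sorted): [6, 11, 21, 35, 37, 45, 56, 59, 64, 82, 84, 94, 102, 113, 115, 126]

Fragments:
  6→11: 5 bp
  11→21: 10 bp
  21→35: 14 bp
  35→37: 2 bp
  37→45: 8 bp
  45→56: 11 bp
  56→59: 3 bp
  59→64: 5 bp
  64→82: 18 bp
  82→84: 2 bp
  84→94: 10 bp
  94→102: 8 bp
  102→113: 11 bp
  113→115: 2 bp
  115→126: 11 bp
  126→6 (wrap): 138-126+6 = 18 bp

[2,2,2,3,5,5,8,8,10,10,11,11,11,14,18,18]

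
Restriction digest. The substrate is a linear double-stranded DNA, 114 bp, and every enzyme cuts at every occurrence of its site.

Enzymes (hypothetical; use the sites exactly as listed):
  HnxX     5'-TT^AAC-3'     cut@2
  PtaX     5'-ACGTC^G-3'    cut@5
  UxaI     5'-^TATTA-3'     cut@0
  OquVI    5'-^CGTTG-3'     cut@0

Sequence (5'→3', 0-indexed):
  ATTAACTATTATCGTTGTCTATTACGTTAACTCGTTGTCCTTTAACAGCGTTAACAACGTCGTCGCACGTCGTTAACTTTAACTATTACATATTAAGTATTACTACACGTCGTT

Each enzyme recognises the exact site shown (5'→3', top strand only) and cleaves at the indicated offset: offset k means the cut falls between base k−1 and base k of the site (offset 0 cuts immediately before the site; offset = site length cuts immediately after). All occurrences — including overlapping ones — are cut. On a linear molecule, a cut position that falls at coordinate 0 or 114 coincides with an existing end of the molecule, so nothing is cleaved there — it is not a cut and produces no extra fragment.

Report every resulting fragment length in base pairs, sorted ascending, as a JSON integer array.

Site scan:
  HnxX TTAAC/2: at [1, 26, 41, 50, 72, 78] ⇒ [3, 28, 43, 52, 74, 80]
  PtaX ACGTCG/5: at [56, 66, 106] ⇒ [61, 71, 111]
  UxaI TATTA/0: at [6, 19, 83, 90, 97] ⇒ [6, 19, 83, 90, 97]
  OquVI CGTTG/0: at [12, 32] ⇒ [12, 32]

Pooled cuts: [3, 6, 12, 19, 28, 32, 43, 52, 61, 71, 74, 80, 83, 90, 97, 111]

Fragments:
  [0,3): 3 bp
  [3,6): 3 bp
  [6,12): 6 bp
  [12,19): 7 bp
  [19,28): 9 bp
  [28,32): 4 bp
  [32,43): 11 bp
  [43,52): 9 bp
  [52,61): 9 bp
  [61,71): 10 bp
  [71,74): 3 bp
  [74,80): 6 bp
  [80,83): 3 bp
  [83,90): 7 bp
  [90,97): 7 bp
  [97,111): 14 bp
  [111,114): 3 bp

[3,3,3,3,3,4,6,6,7,7,7,9,9,9,10,11,14]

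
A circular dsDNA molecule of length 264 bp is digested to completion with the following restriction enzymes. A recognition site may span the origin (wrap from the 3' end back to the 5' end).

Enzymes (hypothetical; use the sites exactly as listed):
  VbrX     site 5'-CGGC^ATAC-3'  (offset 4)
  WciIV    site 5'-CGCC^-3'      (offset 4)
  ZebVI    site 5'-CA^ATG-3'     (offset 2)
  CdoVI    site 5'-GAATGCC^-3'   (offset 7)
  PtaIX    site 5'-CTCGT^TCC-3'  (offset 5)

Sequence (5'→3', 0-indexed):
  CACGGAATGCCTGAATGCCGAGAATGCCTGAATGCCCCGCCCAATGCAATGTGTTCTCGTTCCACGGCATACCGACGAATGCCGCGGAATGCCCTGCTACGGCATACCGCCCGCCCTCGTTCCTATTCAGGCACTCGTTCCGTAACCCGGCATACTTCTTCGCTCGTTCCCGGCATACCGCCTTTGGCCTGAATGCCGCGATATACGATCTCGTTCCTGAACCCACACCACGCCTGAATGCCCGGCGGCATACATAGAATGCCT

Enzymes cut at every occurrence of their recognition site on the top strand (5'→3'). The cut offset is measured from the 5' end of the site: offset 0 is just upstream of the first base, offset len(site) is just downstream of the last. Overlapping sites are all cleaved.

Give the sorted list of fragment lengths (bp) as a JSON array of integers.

[2,4,5,5,5,7,7,8,8,8,8,8,8,9,10,10,12,12,13,14,15,15,16,17,18,20]

Site scan:
  VbrX CGGCATAC/4: at [64, 99, 147, 170, 245] ⇒ [68, 103, 151, 174, 249]
  WciIV CGCC/4: at [37, 107, 111, 178, 230] ⇒ [41, 111, 115, 182, 234]
  ZebVI CAATG/2: at [41, 46] ⇒ [43, 48]
  CdoVI GAATGCC/7: at [4, 12, 21, 29, 76, 86, 190, 235, 256] ⇒ [11, 19, 28, 36, 83, 93, 197, 242, 263]
  PtaIX CTCGTTCC/5: at [55, 115, 133, 162, 209] ⇒ [60, 120, 138, 167, 214]

Pooled cuts: [11, 19, 28, 36, 41, 43, 48, 60, 68, 83, 93, 103, 111, 115, 120, 138, 151, 167, 174, 182, 197, 214, 234, 242, 249, 263]

Fragments:
  11→19: 8 bp
  19→28: 9 bp
  28→36: 8 bp
  36→41: 5 bp
  41→43: 2 bp
  43→48: 5 bp
  48→60: 12 bp
  60→68: 8 bp
  68→83: 15 bp
  83→93: 10 bp
  93→103: 10 bp
  103→111: 8 bp
  111→115: 4 bp
  115→120: 5 bp
  120→138: 18 bp
  138→151: 13 bp
  151→167: 16 bp
  167→174: 7 bp
  174→182: 8 bp
  182→197: 15 bp
  197→214: 17 bp
  214→234: 20 bp
  234→242: 8 bp
  242→249: 7 bp
  249→263: 14 bp
  263→11 (wrap): 264-263+11 = 12 bp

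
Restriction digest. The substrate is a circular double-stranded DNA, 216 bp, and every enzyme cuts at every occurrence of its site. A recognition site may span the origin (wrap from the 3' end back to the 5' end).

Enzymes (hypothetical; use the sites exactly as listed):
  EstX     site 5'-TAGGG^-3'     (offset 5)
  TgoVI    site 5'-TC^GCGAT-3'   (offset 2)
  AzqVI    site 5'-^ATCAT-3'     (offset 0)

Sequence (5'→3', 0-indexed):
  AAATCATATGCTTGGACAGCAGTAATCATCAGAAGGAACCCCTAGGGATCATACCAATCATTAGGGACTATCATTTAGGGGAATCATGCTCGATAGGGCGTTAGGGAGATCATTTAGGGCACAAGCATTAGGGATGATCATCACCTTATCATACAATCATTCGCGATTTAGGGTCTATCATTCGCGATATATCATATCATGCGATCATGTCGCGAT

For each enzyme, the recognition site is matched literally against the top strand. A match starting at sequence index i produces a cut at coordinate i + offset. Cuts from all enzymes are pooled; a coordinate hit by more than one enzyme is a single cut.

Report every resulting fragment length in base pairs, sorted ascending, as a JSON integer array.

Scan for sites:
  EstX TAGGG/5: at [42, 61, 75, 93, 101, 114, 128, 168] ⇒ [47, 66, 80, 98, 106, 119, 133, 173]
  TgoVI TCGCGAT/2: at [160, 181, 209] ⇒ [162, 183, 211]
  AzqVI ATCAT/0: at [2, 24, 47, 56, 69, 82, 108, 136, 147, 155, 176, 190, 195, 203] ⇒ [2, 24, 47, 56, 69, 82, 108, 136, 147, 155, 176, 190, 195, 203]

All cut coordinates (distinct, sorted): [2, 24, 47, 56, 66, 69, 80, 82, 98, 106, 108, 119, 133, 136, 147, 155, 162, 173, 176, 183, 190, 195, 203, 211]

Fragments:
  2→24: 22 bp
  24→47: 23 bp
  47→56: 9 bp
  56→66: 10 bp
  66→69: 3 bp
  69→80: 11 bp
  80→82: 2 bp
  82→98: 16 bp
  98→106: 8 bp
  106→108: 2 bp
  108→119: 11 bp
  119→133: 14 bp
  133→136: 3 bp
  136→147: 11 bp
  147→155: 8 bp
  155→162: 7 bp
  162→173: 11 bp
  173→176: 3 bp
  176→183: 7 bp
  183→190: 7 bp
  190→195: 5 bp
  195→203: 8 bp
  203→211: 8 bp
  211→2 (wrap): 216-211+2 = 7 bp

[2,2,3,3,3,5,7,7,7,7,8,8,8,8,9,10,11,11,11,11,14,16,22,23]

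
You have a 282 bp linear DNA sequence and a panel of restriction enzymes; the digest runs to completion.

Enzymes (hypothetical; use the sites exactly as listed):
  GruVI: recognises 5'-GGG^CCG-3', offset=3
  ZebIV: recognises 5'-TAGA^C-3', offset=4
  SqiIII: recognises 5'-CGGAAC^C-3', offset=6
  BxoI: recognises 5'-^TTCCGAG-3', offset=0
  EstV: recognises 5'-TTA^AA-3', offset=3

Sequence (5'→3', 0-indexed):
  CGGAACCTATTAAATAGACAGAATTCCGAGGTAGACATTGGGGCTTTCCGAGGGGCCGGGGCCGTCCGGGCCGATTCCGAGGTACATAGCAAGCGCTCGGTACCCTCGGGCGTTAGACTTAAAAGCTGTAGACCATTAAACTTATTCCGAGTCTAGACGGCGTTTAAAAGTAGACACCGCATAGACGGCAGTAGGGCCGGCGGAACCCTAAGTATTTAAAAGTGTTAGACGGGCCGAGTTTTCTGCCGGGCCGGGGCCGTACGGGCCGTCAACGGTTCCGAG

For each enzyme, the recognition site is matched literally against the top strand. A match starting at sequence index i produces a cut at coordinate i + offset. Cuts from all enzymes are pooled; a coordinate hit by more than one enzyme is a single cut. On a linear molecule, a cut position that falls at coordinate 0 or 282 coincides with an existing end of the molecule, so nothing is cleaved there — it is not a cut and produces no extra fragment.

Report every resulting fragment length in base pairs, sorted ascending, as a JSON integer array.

[4,4,4,5,6,6,6,6,6,6,6,7,8,9,9,9,10,10,10,10,11,11,11,11,12,12,13,17,43]

Site scan:
  GruVI GGGCCG/3: at [52, 58, 67, 193, 230, 247, 253, 262] ⇒ [55, 61, 70, 196, 233, 250, 256, 265]
  ZebIV TAGAC/4: at [14, 31, 113, 128, 153, 170, 181, 225] ⇒ [18, 35, 117, 132, 157, 174, 185, 229]
  SqiIII CGGAACC/6: at [0, 200] ⇒ [6, 206]
  BxoI TTCCGAG/0: at [23, 45, 74, 144, 275] ⇒ [23, 45, 74, 144, 275]
  EstV TTAAA/3: at [9, 118, 135, 163, 215] ⇒ [12, 121, 138, 166, 218]

All cut coordinates (distinct, sorted): [6, 12, 18, 23, 35, 45, 55, 61, 70, 74, 117, 121, 132, 138, 144, 157, 166, 174, 185, 196, 206, 218, 229, 233, 250, 256, 265, 275]

Fragment lengths:
  [0,6): 6 bp
  [6,12): 6 bp
  [12,18): 6 bp
  [18,23): 5 bp
  [23,35): 12 bp
  [35,45): 10 bp
  [45,55): 10 bp
  [55,61): 6 bp
  [61,70): 9 bp
  [70,74): 4 bp
  [74,117): 43 bp
  [117,121): 4 bp
  [121,132): 11 bp
  [132,138): 6 bp
  [138,144): 6 bp
  [144,157): 13 bp
  [157,166): 9 bp
  [166,174): 8 bp
  [174,185): 11 bp
  [185,196): 11 bp
  [196,206): 10 bp
  [206,218): 12 bp
  [218,229): 11 bp
  [229,233): 4 bp
  [233,250): 17 bp
  [250,256): 6 bp
  [256,265): 9 bp
  [265,275): 10 bp
  [275,282): 7 bp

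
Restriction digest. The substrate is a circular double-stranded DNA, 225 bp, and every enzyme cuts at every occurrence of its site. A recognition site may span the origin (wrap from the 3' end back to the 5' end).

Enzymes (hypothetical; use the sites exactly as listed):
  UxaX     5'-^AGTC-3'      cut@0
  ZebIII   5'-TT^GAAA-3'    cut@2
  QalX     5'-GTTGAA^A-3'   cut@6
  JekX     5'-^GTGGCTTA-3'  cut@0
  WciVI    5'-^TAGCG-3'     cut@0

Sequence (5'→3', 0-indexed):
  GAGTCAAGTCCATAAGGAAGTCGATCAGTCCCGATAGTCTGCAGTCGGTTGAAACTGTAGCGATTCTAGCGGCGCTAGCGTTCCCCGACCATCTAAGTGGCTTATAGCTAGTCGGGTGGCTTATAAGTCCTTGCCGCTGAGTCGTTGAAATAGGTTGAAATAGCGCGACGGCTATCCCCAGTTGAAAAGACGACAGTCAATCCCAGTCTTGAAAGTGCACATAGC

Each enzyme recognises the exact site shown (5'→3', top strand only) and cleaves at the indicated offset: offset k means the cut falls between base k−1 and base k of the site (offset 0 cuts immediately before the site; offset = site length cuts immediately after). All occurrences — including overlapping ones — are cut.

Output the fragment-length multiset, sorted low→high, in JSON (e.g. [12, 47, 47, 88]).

[1,3,3,3,3,4,5,5,6,6,7,7,7,8,8,8,9,9,9,10,10,11,12,13,14,21,23]

Scan for sites:
  UxaX (AGTC, off=0): starts [1, 6, 18, 26, 35, 42, 109, 125, 139, 194, 204] → cuts [1, 6, 18, 26, 35, 42, 109, 125, 139, 194, 204]
  ZebIII (TTGAAA, off=2): starts [48, 144, 154, 181, 208] → cuts [50, 146, 156, 183, 210]
  QalX (GTTGAAA, off=6): starts [47, 143, 153, 180] → cuts [53, 149, 159, 186]
  JekX (GTGGCTTA, off=0): starts [96, 115] → cuts [96, 115]
  WciVI (TAGCG, off=0): starts [57, 66, 75, 160, 221] → cuts [57, 66, 75, 160, 221]

All cut coordinates (distinct, sorted): [1, 6, 18, 26, 35, 42, 50, 53, 57, 66, 75, 96, 109, 115, 125, 139, 146, 149, 156, 159, 160, 183, 186, 194, 204, 210, 221]

Fragments:
  1→6: 5 bp
  6→18: 12 bp
  18→26: 8 bp
  26→35: 9 bp
  35→42: 7 bp
  42→50: 8 bp
  50→53: 3 bp
  53→57: 4 bp
  57→66: 9 bp
  66→75: 9 bp
  75→96: 21 bp
  96→109: 13 bp
  109→115: 6 bp
  115→125: 10 bp
  125→139: 14 bp
  139→146: 7 bp
  146→149: 3 bp
  149→156: 7 bp
  156→159: 3 bp
  159→160: 1 bp
  160→183: 23 bp
  183→186: 3 bp
  186→194: 8 bp
  194→204: 10 bp
  204→210: 6 bp
  210→221: 11 bp
  221→1 (wrap): 225-221+1 = 5 bp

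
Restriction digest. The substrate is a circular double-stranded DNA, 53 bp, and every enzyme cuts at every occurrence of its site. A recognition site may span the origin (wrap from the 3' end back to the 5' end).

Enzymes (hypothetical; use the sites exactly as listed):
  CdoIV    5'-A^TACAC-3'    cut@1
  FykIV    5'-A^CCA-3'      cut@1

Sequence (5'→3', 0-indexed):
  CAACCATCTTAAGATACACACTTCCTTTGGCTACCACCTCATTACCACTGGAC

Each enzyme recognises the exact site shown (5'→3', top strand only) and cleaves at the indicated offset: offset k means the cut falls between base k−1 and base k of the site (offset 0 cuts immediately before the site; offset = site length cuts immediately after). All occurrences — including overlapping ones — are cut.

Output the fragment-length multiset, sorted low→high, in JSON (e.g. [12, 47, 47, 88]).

[4,8,11,11,19]

Site scan:
  CdoIV ATACAC/1: at [13] ⇒ [14]
  FykIV ACCA/1: at [2, 32, 43, 51] ⇒ [3, 33, 44, 52]

All cut coordinates (distinct, sorted): [3, 14, 33, 44, 52]

Fragments:
  3→14: 11 bp
  14→33: 19 bp
  33→44: 11 bp
  44→52: 8 bp
  52→3 (wrap): 53-52+3 = 4 bp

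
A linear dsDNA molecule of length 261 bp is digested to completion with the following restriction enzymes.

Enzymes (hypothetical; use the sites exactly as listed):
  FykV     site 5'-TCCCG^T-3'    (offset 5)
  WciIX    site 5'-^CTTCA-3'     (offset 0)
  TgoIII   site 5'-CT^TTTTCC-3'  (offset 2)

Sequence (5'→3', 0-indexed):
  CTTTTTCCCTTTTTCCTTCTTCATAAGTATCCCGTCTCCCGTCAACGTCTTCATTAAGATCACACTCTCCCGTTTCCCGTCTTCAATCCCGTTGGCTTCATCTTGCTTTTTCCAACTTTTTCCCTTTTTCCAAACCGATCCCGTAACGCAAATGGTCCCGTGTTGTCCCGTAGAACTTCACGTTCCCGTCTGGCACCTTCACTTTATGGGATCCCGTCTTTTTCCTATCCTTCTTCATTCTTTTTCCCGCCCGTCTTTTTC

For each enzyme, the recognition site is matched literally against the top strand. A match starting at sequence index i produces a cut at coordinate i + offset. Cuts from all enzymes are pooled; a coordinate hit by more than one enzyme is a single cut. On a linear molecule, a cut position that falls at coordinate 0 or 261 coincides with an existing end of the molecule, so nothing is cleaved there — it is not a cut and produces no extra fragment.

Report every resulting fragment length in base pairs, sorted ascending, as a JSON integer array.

[1,2,3,4,5,7,7,7,8,8,8,8,9,10,10,11,12,13,13,16,17,18,20,20,24]

Per-enzyme occurrences:
  FykV TCCCGT/5: at [29, 36, 67, 74, 86, 138, 155, 165, 183, 211] ⇒ [34, 41, 72, 79, 91, 143, 160, 170, 188, 216]
  WciIX CTTCA/0: at [18, 48, 80, 95, 175, 196, 232] ⇒ [18, 48, 80, 95, 175, 196, 232]
  TgoIII CTTTTTCC/2: at [0, 8, 105, 115, 123, 217, 239] ⇒ [2, 10, 107, 117, 125, 219, 241]

Pooled cuts: [2, 10, 18, 34, 41, 48, 72, 79, 80, 91, 95, 107, 117, 125, 143, 160, 170, 175, 188, 196, 216, 219, 232, 241]

Fragments:
  [0,2): 2 bp
  [2,10): 8 bp
  [10,18): 8 bp
  [18,34): 16 bp
  [34,41): 7 bp
  [41,48): 7 bp
  [48,72): 24 bp
  [72,79): 7 bp
  [79,80): 1 bp
  [80,91): 11 bp
  [91,95): 4 bp
  [95,107): 12 bp
  [107,117): 10 bp
  [117,125): 8 bp
  [125,143): 18 bp
  [143,160): 17 bp
  [160,170): 10 bp
  [170,175): 5 bp
  [175,188): 13 bp
  [188,196): 8 bp
  [196,216): 20 bp
  [216,219): 3 bp
  [219,232): 13 bp
  [232,241): 9 bp
  [241,261): 20 bp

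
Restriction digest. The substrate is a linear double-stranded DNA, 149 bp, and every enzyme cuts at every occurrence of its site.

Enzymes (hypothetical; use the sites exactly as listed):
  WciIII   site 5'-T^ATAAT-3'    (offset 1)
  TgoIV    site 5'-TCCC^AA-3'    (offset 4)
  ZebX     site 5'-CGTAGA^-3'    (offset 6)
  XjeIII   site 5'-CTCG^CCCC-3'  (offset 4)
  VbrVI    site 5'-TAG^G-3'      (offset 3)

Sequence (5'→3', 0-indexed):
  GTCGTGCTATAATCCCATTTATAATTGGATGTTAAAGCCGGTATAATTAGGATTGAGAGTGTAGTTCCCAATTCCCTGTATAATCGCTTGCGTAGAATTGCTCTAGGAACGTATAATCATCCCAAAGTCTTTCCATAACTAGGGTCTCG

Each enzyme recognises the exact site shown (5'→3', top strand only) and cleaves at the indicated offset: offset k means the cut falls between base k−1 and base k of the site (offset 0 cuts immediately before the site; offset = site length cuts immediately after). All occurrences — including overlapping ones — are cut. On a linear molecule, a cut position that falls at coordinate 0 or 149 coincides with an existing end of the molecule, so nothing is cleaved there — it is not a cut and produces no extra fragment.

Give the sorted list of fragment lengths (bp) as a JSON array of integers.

[6,7,8,8,10,10,11,12,17,19,19,22]

Site scan:
  WciIII (TATAAT, off=1): starts [7, 19, 41, 78, 111] → cuts [8, 20, 42, 79, 112]
  TgoIV (TCCCAA, off=4): starts [65, 119] → cuts [69, 123]
  ZebX (CGTAGA, off=6): starts [90] → cuts [96]
  XjeIII (CTCGCCCC, off=4): no sites
  VbrVI (TAGG, off=3): starts [47, 103, 139] → cuts [50, 106, 142]

All cut coordinates (distinct, sorted): [8, 20, 42, 50, 69, 79, 96, 106, 112, 123, 142]

Fragments:
  [0,8): 8 bp
  [8,20): 12 bp
  [20,42): 22 bp
  [42,50): 8 bp
  [50,69): 19 bp
  [69,79): 10 bp
  [79,96): 17 bp
  [96,106): 10 bp
  [106,112): 6 bp
  [112,123): 11 bp
  [123,142): 19 bp
  [142,149): 7 bp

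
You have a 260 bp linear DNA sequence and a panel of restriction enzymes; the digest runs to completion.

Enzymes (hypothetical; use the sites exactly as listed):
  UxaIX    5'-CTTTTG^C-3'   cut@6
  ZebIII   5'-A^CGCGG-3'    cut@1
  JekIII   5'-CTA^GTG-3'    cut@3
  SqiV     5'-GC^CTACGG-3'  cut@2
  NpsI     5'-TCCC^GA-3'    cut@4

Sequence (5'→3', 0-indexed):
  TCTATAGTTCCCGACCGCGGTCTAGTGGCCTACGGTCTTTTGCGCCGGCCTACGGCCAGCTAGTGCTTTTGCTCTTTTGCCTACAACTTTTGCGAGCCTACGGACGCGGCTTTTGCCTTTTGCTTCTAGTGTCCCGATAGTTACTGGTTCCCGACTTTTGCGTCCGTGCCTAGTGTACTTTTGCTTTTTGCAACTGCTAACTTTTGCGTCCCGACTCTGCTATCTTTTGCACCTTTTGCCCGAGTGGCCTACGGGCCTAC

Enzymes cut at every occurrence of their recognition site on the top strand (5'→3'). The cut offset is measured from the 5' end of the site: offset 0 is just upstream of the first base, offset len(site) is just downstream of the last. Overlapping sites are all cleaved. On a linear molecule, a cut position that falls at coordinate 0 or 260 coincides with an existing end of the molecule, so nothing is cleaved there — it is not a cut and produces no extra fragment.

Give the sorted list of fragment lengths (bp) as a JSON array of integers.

[5,5,6,6,7,7,7,7,8,8,9,9,10,11,11,12,12,12,12,13,13,13,17,17,23]

Per-enzyme occurrences:
  UxaIX CTTTTGC/6: at [36, 65, 73, 86, 109, 116, 154, 177, 200, 223, 232] ⇒ [42, 71, 79, 92, 115, 122, 160, 183, 206, 229, 238]
  ZebIII ACGCGG/1: at [103] ⇒ [104]
  JekIII CTAGTG/3: at [21, 59, 125, 169] ⇒ [24, 62, 128, 172]
  SqiV GCCTACGG/2: at [27, 47, 95, 246] ⇒ [29, 49, 97, 248]
  NpsI TCCCGA/4: at [8, 131, 148, 208] ⇒ [12, 135, 152, 212]

All cut coordinates (distinct, sorted): [12, 24, 29, 42, 49, 62, 71, 79, 92, 97, 104, 115, 122, 128, 135, 152, 160, 172, 183, 206, 212, 229, 238, 248]

Fragment lengths:
  [0,12): 12 bp
  [12,24): 12 bp
  [24,29): 5 bp
  [29,42): 13 bp
  [42,49): 7 bp
  [49,62): 13 bp
  [62,71): 9 bp
  [71,79): 8 bp
  [79,92): 13 bp
  [92,97): 5 bp
  [97,104): 7 bp
  [104,115): 11 bp
  [115,122): 7 bp
  [122,128): 6 bp
  [128,135): 7 bp
  [135,152): 17 bp
  [152,160): 8 bp
  [160,172): 12 bp
  [172,183): 11 bp
  [183,206): 23 bp
  [206,212): 6 bp
  [212,229): 17 bp
  [229,238): 9 bp
  [238,248): 10 bp
  [248,260): 12 bp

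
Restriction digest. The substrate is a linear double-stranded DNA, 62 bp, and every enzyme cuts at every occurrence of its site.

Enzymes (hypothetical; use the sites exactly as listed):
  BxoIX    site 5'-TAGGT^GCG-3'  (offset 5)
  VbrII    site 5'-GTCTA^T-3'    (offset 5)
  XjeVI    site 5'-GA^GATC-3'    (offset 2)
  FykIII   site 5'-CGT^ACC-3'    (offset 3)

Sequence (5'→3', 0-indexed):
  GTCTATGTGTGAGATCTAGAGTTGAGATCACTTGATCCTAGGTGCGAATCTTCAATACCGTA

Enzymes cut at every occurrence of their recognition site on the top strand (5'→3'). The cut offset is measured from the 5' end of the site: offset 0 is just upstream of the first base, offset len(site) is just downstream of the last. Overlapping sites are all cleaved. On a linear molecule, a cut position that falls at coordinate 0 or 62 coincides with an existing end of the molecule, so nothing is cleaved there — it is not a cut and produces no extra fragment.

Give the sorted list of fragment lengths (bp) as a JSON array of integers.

Scan for sites:
  BxoIX TAGGTGCG/5: at [38] ⇒ [43]
  VbrII GTCTAT/5: at [0] ⇒ [5]
  XjeVI GAGATC/2: at [10, 23] ⇒ [12, 25]
  FykIII (CGTACC, off=3): no sites

All cut coordinates (distinct, sorted): [5, 12, 25, 43]

Fragments:
  [0,5): 5 bp
  [5,12): 7 bp
  [12,25): 13 bp
  [25,43): 18 bp
  [43,62): 19 bp

[5,7,13,18,19]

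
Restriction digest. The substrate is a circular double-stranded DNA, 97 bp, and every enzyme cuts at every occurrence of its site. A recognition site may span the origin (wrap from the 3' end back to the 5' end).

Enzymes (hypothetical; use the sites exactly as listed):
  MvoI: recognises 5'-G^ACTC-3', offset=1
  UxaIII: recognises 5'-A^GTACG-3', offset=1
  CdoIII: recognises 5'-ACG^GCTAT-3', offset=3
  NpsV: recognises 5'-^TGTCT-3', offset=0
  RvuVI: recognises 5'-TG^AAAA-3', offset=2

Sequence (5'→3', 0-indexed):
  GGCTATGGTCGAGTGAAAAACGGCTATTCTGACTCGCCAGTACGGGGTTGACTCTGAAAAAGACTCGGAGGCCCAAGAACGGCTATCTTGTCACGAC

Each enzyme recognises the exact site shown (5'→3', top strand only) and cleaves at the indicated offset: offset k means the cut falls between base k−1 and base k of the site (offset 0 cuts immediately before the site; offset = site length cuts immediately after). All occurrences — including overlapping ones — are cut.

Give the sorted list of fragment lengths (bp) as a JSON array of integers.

Scan for sites:
  MvoI GACTC/1: at [30, 49, 61] ⇒ [31, 50, 62]
  UxaIII AGTACG/1: at [38] ⇒ [39]
  CdoIII ACGGCTAT/3: at [19, 78, 95] ⇒ [1, 22, 81]
  NpsV (TGTCT, off=0): no sites
  RvuVI TGAAAA/2: at [13, 54] ⇒ [15, 56]

Pooled cuts: [1, 15, 22, 31, 39, 50, 56, 62, 81]

Fragments:
  1→15: 14 bp
  15→22: 7 bp
  22→31: 9 bp
  31→39: 8 bp
  39→50: 11 bp
  50→56: 6 bp
  56→62: 6 bp
  62→81: 19 bp
  81→1 (wrap): 97-81+1 = 17 bp

[6,6,7,8,9,11,14,17,19]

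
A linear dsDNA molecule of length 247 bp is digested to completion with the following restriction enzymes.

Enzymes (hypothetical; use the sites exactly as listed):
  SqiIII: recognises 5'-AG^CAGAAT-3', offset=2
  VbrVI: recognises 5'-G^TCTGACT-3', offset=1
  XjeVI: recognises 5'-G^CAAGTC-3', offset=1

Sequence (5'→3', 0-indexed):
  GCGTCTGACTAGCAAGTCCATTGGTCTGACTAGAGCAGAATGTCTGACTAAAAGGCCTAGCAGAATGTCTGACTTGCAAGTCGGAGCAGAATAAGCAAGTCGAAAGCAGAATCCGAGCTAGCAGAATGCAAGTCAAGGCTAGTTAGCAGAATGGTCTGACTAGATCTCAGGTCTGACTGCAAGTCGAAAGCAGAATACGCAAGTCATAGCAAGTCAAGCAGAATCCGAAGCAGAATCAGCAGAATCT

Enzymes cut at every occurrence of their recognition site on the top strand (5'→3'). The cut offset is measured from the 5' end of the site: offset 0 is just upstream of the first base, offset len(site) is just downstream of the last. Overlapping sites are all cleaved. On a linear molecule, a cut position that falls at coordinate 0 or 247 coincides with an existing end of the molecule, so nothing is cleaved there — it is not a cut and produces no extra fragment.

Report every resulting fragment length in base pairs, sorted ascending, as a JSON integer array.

Scan for sites:
  SqiIII (AGCAGAAT, off=2): starts [33, 58, 84, 104, 119, 144, 188, 216, 228, 237] → cuts [35, 60, 86, 106, 121, 146, 190, 218, 230, 239]
  VbrVI (GTCTGACT, off=1): starts [2, 23, 41, 66, 153, 170] → cuts [3, 24, 42, 67, 154, 171]
  XjeVI (GCAAGTC, off=1): starts [11, 75, 94, 127, 178, 198, 208] → cuts [12, 76, 95, 128, 179, 199, 209]

Pooled cuts: [3, 12, 24, 35, 42, 60, 67, 76, 86, 95, 106, 121, 128, 146, 154, 171, 179, 190, 199, 209, 218, 230, 239]

Fragments:
  [0,3): 3 bp
  [3,12): 9 bp
  [12,24): 12 bp
  [24,35): 11 bp
  [35,42): 7 bp
  [42,60): 18 bp
  [60,67): 7 bp
  [67,76): 9 bp
  [76,86): 10 bp
  [86,95): 9 bp
  [95,106): 11 bp
  [106,121): 15 bp
  [121,128): 7 bp
  [128,146): 18 bp
  [146,154): 8 bp
  [154,171): 17 bp
  [171,179): 8 bp
  [179,190): 11 bp
  [190,199): 9 bp
  [199,209): 10 bp
  [209,218): 9 bp
  [218,230): 12 bp
  [230,239): 9 bp
  [239,247): 8 bp

[3,7,7,7,8,8,8,9,9,9,9,9,9,10,10,11,11,11,12,12,15,17,18,18]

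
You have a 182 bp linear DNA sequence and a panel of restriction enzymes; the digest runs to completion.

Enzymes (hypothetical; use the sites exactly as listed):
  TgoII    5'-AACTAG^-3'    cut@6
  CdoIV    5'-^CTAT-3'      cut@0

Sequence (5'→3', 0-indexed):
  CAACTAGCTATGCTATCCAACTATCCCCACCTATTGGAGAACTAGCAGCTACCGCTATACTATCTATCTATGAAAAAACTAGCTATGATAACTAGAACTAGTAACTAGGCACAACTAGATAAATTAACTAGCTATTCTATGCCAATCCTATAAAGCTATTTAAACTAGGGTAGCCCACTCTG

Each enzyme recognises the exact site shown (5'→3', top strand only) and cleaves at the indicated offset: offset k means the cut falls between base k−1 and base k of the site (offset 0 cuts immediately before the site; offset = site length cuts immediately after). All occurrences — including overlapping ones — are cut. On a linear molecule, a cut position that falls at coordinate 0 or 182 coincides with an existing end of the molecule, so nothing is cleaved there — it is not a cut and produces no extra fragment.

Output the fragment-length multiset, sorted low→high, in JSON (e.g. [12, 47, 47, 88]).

[4,4,5,5,5,6,7,7,8,8,9,10,10,11,13,13,13,14,15,15]

Site scan:
  TgoII (AACTAG, off=6): starts [1, 39, 76, 89, 95, 102, 112, 125, 162] → cuts [7, 45, 82, 95, 101, 108, 118, 131, 168]
  CdoIV (CTAT, off=0): starts [7, 12, 20, 30, 54, 59, 63, 67, 82, 131, 136, 147, 155] → cuts [7, 12, 20, 30, 54, 59, 63, 67, 82, 131, 136, 147, 155]

Pooled cuts: [7, 12, 20, 30, 45, 54, 59, 63, 67, 82, 95, 101, 108, 118, 131, 136, 147, 155, 168]

Fragment lengths:
  [0,7): 7 bp
  [7,12): 5 bp
  [12,20): 8 bp
  [20,30): 10 bp
  [30,45): 15 bp
  [45,54): 9 bp
  [54,59): 5 bp
  [59,63): 4 bp
  [63,67): 4 bp
  [67,82): 15 bp
  [82,95): 13 bp
  [95,101): 6 bp
  [101,108): 7 bp
  [108,118): 10 bp
  [118,131): 13 bp
  [131,136): 5 bp
  [136,147): 11 bp
  [147,155): 8 bp
  [155,168): 13 bp
  [168,182): 14 bp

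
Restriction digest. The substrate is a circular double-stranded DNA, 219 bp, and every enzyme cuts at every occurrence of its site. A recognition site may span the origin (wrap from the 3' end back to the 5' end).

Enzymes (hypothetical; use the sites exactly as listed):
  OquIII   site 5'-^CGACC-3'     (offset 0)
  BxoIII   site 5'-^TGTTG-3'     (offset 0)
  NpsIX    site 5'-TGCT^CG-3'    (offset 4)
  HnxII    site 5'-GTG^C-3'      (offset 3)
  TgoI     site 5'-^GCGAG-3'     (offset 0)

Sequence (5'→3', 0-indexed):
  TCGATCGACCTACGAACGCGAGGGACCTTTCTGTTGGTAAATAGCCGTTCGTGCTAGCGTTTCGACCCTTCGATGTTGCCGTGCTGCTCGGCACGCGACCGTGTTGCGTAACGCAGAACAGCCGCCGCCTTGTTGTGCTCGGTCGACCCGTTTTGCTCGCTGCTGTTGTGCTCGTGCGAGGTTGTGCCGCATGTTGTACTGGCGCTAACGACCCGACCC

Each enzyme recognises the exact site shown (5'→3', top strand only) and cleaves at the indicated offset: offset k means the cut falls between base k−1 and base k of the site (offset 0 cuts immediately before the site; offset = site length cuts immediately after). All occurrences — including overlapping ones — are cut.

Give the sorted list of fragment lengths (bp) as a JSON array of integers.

[1,2,2,3,4,5,5,5,6,6,7,7,7,9,10,10,11,11,12,14,14,17,22,29]

Scan for sites:
  OquIII CGACC/0: at [5, 62, 95, 143, 208, 213] ⇒ [5, 62, 95, 143, 208, 213]
  BxoIII TGTTG/0: at [31, 73, 101, 130, 163, 191] ⇒ [31, 73, 101, 130, 163, 191]
  NpsIX TGCTCG/4: at [84, 135, 153, 168] ⇒ [88, 139, 157, 172]
  HnxII GTGC/3: at [50, 80, 134, 167, 173, 183] ⇒ [53, 83, 137, 170, 176, 186]
  TgoI GCGAG/0: at [17, 175] ⇒ [17, 175]

All cut coordinates (distinct, sorted): [5, 17, 31, 53, 62, 73, 83, 88, 95, 101, 130, 137, 139, 143, 157, 163, 170, 172, 175, 176, 186, 191, 208, 213]

Fragments:
  5→17: 12 bp
  17→31: 14 bp
  31→53: 22 bp
  53→62: 9 bp
  62→73: 11 bp
  73→83: 10 bp
  83→88: 5 bp
  88→95: 7 bp
  95→101: 6 bp
  101→130: 29 bp
  130→137: 7 bp
  137→139: 2 bp
  139→143: 4 bp
  143→157: 14 bp
  157→163: 6 bp
  163→170: 7 bp
  170→172: 2 bp
  172→175: 3 bp
  175→176: 1 bp
  176→186: 10 bp
  186→191: 5 bp
  191→208: 17 bp
  208→213: 5 bp
  213→5 (wrap): 219-213+5 = 11 bp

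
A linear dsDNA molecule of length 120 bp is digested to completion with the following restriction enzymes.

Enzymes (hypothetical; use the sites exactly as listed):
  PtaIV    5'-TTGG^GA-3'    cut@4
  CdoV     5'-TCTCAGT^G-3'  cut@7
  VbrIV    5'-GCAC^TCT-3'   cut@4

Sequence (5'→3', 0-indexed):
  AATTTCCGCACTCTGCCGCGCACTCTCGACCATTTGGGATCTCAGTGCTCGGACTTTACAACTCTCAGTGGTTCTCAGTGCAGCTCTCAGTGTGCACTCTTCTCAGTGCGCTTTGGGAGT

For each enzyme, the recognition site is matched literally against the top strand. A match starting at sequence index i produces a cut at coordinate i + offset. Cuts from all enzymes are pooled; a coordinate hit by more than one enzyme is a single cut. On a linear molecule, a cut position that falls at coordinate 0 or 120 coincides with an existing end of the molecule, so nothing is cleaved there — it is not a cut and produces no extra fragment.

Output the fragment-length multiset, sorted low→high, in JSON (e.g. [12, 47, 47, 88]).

[4,6,9,9,10,10,11,12,12,14,23]

Scan for sites:
  PtaIV TTGGGA/4: at [33, 112] ⇒ [37, 116]
  CdoV TCTCAGTG/7: at [39, 62, 72, 84, 100] ⇒ [46, 69, 79, 91, 107]
  VbrIV GCACTCT/4: at [7, 19, 93] ⇒ [11, 23, 97]

All cut coordinates (distinct, sorted): [11, 23, 37, 46, 69, 79, 91, 97, 107, 116]

Fragment lengths:
  [0,11): 11 bp
  [11,23): 12 bp
  [23,37): 14 bp
  [37,46): 9 bp
  [46,69): 23 bp
  [69,79): 10 bp
  [79,91): 12 bp
  [91,97): 6 bp
  [97,107): 10 bp
  [107,116): 9 bp
  [116,120): 4 bp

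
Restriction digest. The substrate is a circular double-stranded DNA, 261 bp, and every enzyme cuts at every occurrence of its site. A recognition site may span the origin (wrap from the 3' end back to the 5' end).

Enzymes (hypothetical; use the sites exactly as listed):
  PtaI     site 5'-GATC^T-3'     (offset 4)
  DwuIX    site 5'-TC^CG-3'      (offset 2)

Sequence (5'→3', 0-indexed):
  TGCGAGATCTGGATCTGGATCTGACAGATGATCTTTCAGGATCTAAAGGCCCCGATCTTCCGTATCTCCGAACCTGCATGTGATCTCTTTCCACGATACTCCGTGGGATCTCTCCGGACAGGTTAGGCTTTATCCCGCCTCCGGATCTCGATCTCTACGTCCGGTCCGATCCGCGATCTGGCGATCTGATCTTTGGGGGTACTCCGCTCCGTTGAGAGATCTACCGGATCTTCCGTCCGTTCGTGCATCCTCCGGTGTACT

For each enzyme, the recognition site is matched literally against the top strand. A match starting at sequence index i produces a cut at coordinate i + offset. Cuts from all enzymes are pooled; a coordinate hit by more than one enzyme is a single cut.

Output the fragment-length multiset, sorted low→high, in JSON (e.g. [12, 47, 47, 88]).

Per-enzyme occurrences:
  PtaI GATCT/4: at [5, 11, 17, 29, 39, 53, 81, 106, 143, 149, 174, 182, 187, 217, 226] ⇒ [9, 15, 21, 33, 43, 57, 85, 110, 147, 153, 178, 186, 191, 221, 230]
  DwuIX TCCG/2: at [58, 66, 99, 112, 139, 159, 164, 169, 202, 207, 231, 235, 250] ⇒ [60, 68, 101, 114, 141, 161, 166, 171, 204, 209, 233, 237, 252]

Pooled cuts: [9, 15, 21, 33, 43, 57, 60, 68, 85, 101, 110, 114, 141, 147, 153, 161, 166, 171, 178, 186, 191, 204, 209, 221, 230, 233, 237, 252]

Fragments:
  9→15: 6 bp
  15→21: 6 bp
  21→33: 12 bp
  33→43: 10 bp
  43→57: 14 bp
  57→60: 3 bp
  60→68: 8 bp
  68→85: 17 bp
  85→101: 16 bp
  101→110: 9 bp
  110→114: 4 bp
  114→141: 27 bp
  141→147: 6 bp
  147→153: 6 bp
  153→161: 8 bp
  161→166: 5 bp
  166→171: 5 bp
  171→178: 7 bp
  178→186: 8 bp
  186→191: 5 bp
  191→204: 13 bp
  204→209: 5 bp
  209→221: 12 bp
  221→230: 9 bp
  230→233: 3 bp
  233→237: 4 bp
  237→252: 15 bp
  252→9 (wrap): 261-252+9 = 18 bp

[3,3,4,4,5,5,5,5,6,6,6,6,7,8,8,8,9,9,10,12,12,13,14,15,16,17,18,27]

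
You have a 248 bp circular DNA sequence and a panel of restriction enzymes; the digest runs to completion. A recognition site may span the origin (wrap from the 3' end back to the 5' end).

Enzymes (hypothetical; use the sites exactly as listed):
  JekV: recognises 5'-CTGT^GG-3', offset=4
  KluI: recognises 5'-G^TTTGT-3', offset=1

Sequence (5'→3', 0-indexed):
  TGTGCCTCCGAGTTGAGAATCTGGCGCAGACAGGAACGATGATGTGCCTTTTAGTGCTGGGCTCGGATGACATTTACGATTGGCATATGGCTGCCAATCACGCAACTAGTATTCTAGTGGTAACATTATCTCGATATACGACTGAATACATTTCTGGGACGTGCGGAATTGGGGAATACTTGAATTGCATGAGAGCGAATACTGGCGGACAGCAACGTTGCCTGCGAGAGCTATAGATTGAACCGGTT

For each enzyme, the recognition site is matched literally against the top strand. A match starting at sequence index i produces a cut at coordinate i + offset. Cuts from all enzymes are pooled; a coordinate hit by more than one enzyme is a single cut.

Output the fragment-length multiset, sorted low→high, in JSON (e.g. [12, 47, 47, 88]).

Per-enzyme occurrences:
  JekV (CTGTGG, off=4): no sites
  KluI GTTTGT/1: at [245] ⇒ [246]

All cut coordinates (distinct, sorted): [246]

Fragment lengths:
  246→246 (wrap): 248-246+246 = 248 bp

[248]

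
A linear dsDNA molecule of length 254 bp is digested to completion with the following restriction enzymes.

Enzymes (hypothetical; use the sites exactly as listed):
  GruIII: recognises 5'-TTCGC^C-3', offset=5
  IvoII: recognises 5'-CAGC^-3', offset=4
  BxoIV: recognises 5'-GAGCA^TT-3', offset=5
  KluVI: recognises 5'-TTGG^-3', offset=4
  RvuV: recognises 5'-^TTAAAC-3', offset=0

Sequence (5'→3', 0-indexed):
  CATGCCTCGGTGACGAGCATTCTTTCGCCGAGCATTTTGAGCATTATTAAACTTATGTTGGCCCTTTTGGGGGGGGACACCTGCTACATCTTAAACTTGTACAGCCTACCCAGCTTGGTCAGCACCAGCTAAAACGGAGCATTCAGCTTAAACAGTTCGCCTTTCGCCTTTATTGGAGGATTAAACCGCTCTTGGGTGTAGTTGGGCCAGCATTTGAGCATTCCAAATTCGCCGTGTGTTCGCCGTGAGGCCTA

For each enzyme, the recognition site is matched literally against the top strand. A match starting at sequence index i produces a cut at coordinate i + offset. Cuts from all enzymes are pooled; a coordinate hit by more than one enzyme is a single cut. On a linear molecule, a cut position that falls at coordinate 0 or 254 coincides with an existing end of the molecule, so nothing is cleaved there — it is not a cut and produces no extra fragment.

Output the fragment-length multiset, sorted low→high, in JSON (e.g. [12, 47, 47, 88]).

[3,4,4,5,6,6,6,6,7,9,9,9,9,9,9,10,11,11,12,12,13,15,15,15,19,20]

Scan for sites:
  GruIII (TTCGCC, off=5): starts [23, 155, 162, 227, 238] → cuts [28, 160, 167, 232, 243]
  IvoII (CAGC, off=4): starts [101, 110, 119, 125, 143, 207] → cuts [105, 114, 123, 129, 147, 211]
  BxoIV (GAGCATT, off=5): starts [14, 29, 38, 136, 215] → cuts [19, 34, 43, 141, 220]
  KluVI (TTGG, off=4): starts [57, 66, 114, 172, 191, 201] → cuts [61, 70, 118, 176, 195, 205]
  RvuV (TTAAAC, off=0): starts [46, 90, 147, 180] → cuts [46, 90, 147, 180]

All cut coordinates (distinct, sorted): [19, 28, 34, 43, 46, 61, 70, 90, 105, 114, 118, 123, 129, 141, 147, 160, 167, 176, 180, 195, 205, 211, 220, 232, 243]

Fragments:
  [0,19): 19 bp
  [19,28): 9 bp
  [28,34): 6 bp
  [34,43): 9 bp
  [43,46): 3 bp
  [46,61): 15 bp
  [61,70): 9 bp
  [70,90): 20 bp
  [90,105): 15 bp
  [105,114): 9 bp
  [114,118): 4 bp
  [118,123): 5 bp
  [123,129): 6 bp
  [129,141): 12 bp
  [141,147): 6 bp
  [147,160): 13 bp
  [160,167): 7 bp
  [167,176): 9 bp
  [176,180): 4 bp
  [180,195): 15 bp
  [195,205): 10 bp
  [205,211): 6 bp
  [211,220): 9 bp
  [220,232): 12 bp
  [232,243): 11 bp
  [243,254): 11 bp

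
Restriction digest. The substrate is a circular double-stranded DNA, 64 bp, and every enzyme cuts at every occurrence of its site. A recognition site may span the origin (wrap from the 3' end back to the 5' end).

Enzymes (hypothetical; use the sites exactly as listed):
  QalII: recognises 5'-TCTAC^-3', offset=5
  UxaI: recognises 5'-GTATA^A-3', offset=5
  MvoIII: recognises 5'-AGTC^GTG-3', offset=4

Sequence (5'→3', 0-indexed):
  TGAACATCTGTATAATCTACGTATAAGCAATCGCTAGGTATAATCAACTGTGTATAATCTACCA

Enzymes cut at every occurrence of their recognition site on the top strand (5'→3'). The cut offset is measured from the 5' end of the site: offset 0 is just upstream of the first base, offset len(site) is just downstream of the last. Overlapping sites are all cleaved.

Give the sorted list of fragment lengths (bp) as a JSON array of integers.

[5,6,6,14,16,17]

Site scan:
  QalII (TCTAC, off=5): starts [15, 57] → cuts [20, 62]
  UxaI (GTATAA, off=5): starts [9, 20, 37, 51] → cuts [14, 25, 42, 56]
  MvoIII (AGTCGTG, off=4): no sites

Pooled cuts: [14, 20, 25, 42, 56, 62]

Fragments:
  14→20: 6 bp
  20→25: 5 bp
  25→42: 17 bp
  42→56: 14 bp
  56→62: 6 bp
  62→14 (wrap): 64-62+14 = 16 bp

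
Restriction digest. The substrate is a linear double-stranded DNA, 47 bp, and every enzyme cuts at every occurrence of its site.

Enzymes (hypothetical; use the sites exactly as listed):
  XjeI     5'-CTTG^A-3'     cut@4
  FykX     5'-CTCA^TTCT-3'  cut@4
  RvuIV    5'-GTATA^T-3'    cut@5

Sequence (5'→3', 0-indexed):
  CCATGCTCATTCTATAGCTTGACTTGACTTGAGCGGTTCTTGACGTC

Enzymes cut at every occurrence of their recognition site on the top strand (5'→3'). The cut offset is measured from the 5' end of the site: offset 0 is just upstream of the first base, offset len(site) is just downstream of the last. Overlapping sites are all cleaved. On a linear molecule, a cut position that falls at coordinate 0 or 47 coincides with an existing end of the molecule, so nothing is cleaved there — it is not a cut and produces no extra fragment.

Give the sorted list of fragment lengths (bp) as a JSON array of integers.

Scan for sites:
  XjeI CTTGA/4: at [17, 22, 27, 38] ⇒ [21, 26, 31, 42]
  FykX CTCATTCT/4: at [5] ⇒ [9]
  RvuIV (GTATAT, off=5): no sites

Pooled cuts: [9, 21, 26, 31, 42]

Fragments:
  [0,9): 9 bp
  [9,21): 12 bp
  [21,26): 5 bp
  [26,31): 5 bp
  [31,42): 11 bp
  [42,47): 5 bp

[5,5,5,9,11,12]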